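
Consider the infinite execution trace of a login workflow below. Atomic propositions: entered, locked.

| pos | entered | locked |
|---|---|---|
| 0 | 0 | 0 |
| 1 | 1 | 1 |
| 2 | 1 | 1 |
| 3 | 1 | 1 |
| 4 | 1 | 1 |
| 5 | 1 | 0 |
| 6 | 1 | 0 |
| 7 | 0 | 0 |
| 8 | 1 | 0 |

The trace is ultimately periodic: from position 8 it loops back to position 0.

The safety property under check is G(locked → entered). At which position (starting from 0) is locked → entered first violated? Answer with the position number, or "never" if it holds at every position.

locked → entered holds at every position 0..8, and those are all the positions the trace ever visits, so the invariant G(locked → entered) is never violated.

never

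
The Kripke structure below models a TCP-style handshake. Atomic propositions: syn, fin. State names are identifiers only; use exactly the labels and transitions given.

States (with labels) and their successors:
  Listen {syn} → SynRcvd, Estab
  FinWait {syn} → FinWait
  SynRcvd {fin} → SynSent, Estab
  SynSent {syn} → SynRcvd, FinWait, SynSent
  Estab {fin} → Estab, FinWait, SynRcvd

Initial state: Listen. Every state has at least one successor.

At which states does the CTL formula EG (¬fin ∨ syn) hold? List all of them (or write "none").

States satisfying ¬fin ∨ syn: {Listen, FinWait, SynSent}.
States satisfying EG (¬fin ∨ syn): {FinWait, SynSent}.

{FinWait, SynSent}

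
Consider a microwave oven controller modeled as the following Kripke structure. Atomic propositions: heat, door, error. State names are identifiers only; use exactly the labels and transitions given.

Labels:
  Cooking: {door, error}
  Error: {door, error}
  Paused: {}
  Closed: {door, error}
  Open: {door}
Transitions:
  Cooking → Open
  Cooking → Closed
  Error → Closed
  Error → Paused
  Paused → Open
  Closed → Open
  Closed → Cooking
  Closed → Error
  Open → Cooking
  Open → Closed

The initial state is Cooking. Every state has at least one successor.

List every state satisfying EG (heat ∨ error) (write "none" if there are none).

States satisfying heat ∨ error: {Cooking, Error, Closed}.
States satisfying EG (heat ∨ error): {Cooking, Error, Closed}.

{Cooking, Error, Closed}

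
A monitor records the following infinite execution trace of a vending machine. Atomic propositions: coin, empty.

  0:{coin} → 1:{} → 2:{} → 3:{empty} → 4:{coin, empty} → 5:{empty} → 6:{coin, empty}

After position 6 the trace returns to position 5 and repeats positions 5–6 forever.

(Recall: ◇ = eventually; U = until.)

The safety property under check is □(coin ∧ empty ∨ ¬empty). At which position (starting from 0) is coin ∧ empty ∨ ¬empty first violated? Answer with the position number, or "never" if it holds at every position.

Check coin ∧ empty ∨ ¬empty at each position in order: 0 ✓, 1 ✓, 2 ✓.
At position 3 the labels are {empty}, so coin ∧ empty ∨ ¬empty is false there. This is the first violation.

3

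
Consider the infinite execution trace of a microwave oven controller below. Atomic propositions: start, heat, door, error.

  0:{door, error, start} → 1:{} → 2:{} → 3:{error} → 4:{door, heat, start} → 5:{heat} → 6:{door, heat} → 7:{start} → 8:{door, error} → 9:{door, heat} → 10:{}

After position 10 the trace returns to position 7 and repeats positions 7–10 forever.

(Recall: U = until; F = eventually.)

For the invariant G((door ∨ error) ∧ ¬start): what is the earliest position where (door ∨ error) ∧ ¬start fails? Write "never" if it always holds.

At position 0 the labels are {door, error, start}, so (door ∨ error) ∧ ¬start is false there. This is the first violation.

0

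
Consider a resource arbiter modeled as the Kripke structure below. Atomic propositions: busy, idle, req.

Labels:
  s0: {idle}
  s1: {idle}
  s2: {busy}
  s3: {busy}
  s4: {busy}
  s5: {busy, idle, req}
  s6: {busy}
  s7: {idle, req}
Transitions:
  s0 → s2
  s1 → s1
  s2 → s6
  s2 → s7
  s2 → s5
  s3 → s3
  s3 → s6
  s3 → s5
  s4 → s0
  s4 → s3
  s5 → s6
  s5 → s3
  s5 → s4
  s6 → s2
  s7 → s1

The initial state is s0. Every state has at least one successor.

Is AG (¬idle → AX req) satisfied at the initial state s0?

No

States satisfying ¬idle → AX req: {s0, s1, s5, s7}.
States satisfying AG (¬idle → AX req): {s1, s7}.
s2 is reachable from s0 and violates ¬idle → AX req, so AG fails at s0.
s0 ∉ Sat(AG (¬idle → AX req)).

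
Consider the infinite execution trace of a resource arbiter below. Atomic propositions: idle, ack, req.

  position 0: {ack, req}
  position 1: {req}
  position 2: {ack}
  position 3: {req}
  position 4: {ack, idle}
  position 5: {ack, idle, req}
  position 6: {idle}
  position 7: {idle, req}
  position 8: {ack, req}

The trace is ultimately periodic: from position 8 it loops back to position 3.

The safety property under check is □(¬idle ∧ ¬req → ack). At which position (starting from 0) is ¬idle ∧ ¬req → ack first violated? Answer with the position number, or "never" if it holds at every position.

never

¬idle ∧ ¬req → ack holds at every position 0..8, and those are all the positions the trace ever visits, so the invariant □(¬idle ∧ ¬req → ack) is never violated.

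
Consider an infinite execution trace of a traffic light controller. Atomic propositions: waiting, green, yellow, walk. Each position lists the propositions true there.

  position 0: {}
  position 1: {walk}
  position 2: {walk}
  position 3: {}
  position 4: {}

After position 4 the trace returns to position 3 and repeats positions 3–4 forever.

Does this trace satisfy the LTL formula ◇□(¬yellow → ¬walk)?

Satisfied

□(¬yellow → ¬walk) holds at position 3, which is reachable from 0, so ◇□(¬yellow → ¬walk) holds.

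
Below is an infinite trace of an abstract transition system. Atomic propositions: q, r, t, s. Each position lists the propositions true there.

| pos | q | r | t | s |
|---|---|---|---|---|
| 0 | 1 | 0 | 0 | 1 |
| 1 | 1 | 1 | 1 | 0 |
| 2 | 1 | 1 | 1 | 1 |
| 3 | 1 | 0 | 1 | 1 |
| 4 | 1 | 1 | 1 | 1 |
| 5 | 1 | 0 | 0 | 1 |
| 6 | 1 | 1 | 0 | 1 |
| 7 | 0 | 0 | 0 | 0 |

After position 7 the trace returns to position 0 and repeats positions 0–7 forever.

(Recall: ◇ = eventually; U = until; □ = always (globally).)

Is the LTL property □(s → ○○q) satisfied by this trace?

Violated

s → ○○q must hold at every position from 0 onward. It fails at position 5, so □(s → ○○q) is false.
Positions where s holds: 0, 2, 3, 4, 5, 6.
Check ○○q at each: 0→ok, 2→ok, 3→ok, 4→ok, 5→fails, 6→ok.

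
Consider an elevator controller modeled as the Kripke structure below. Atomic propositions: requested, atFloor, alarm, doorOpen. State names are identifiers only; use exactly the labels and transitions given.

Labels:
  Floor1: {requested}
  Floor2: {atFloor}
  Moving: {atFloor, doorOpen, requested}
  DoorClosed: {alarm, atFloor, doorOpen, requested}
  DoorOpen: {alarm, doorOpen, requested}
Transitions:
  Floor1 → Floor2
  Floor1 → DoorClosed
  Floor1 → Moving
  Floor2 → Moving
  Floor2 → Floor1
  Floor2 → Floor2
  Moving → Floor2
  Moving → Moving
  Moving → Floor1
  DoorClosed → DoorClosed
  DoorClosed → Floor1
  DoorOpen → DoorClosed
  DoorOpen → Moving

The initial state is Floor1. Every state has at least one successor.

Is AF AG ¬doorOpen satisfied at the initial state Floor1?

No

States satisfying AG ¬doorOpen: ∅.
States satisfying AF AG ¬doorOpen: ∅.
There is a path from Floor1 along which AG ¬doorOpen never holds.
Floor1 ∉ Sat(AF AG ¬doorOpen).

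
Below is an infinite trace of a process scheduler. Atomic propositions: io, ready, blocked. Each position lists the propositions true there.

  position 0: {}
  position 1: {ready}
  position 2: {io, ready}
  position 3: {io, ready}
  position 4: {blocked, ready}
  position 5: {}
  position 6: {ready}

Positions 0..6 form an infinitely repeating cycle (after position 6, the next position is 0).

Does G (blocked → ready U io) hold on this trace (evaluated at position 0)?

Does not hold

blocked → ready U io must hold at every position from 0 onward. It fails at position 4, so G (blocked → ready U io) is false.
Positions where blocked holds: 4.
Check ready U io at each: 4→fails.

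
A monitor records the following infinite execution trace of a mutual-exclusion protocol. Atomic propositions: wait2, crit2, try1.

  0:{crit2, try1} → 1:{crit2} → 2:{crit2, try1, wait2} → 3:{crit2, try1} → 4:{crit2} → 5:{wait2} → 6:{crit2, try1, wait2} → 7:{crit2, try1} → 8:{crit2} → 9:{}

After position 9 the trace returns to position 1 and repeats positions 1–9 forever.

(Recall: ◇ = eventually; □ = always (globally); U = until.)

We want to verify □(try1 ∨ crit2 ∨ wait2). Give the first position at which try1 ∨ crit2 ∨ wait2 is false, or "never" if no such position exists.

9

Check try1 ∨ crit2 ∨ wait2 at each position in order: 0 ✓, 1 ✓, 2 ✓, 3 ✓, 4 ✓, 5 ✓, 6 ✓, 7 ✓, 8 ✓.
At position 9 the labels are {}, so try1 ∨ crit2 ∨ wait2 is false there. This is the first violation.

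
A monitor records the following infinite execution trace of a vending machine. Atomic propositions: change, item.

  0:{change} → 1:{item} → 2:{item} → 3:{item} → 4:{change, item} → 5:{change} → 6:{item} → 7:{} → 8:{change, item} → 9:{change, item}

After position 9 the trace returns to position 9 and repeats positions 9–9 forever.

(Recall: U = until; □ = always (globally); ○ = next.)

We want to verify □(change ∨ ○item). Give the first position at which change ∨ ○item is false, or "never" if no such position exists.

6

Check change ∨ ○item at each position in order: 0 ✓, 1 ✓, 2 ✓, 3 ✓, 4 ✓, 5 ✓.
At position 6 the labels are {item} and the next position 7 has {}, so change ∨ ○item is false there. This is the first violation.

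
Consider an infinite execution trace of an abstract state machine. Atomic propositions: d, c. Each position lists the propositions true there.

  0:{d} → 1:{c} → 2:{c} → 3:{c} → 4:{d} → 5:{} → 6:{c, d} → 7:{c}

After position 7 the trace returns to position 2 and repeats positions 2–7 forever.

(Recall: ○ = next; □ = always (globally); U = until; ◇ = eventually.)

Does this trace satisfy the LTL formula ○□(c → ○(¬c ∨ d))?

Does not hold

The position after 0 is 1; □(c → ○(¬c ∨ d)) is false there.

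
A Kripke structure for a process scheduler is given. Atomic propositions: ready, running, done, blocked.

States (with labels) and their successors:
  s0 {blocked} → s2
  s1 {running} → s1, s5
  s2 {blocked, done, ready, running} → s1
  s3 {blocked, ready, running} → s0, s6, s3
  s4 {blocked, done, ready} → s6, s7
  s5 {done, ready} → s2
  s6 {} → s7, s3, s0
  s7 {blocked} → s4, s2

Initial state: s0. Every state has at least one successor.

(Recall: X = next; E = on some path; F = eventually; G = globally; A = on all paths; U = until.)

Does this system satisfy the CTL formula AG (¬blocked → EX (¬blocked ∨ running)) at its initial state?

Yes

States satisfying ¬blocked → EX (¬blocked ∨ running): {s0, s1, s2, s3, s4, s5, s6, s7}.
States satisfying AG (¬blocked → EX (¬blocked ∨ running)): {s0, s1, s2, s3, s4, s5, s6, s7}.
Every state reachable from s0 satisfies ¬blocked → EX (¬blocked ∨ running).
s0 ∈ Sat(AG (¬blocked → EX (¬blocked ∨ running))).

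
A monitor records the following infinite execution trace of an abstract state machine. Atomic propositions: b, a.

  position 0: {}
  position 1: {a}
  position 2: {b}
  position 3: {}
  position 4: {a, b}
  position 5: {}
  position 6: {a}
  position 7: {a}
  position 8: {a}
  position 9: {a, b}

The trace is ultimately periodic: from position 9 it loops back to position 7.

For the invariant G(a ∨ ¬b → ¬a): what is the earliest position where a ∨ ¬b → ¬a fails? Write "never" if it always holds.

1

Check a ∨ ¬b → ¬a at each position in order: 0 ✓.
At position 1 the labels are {a}, so a ∨ ¬b → ¬a is false there. This is the first violation.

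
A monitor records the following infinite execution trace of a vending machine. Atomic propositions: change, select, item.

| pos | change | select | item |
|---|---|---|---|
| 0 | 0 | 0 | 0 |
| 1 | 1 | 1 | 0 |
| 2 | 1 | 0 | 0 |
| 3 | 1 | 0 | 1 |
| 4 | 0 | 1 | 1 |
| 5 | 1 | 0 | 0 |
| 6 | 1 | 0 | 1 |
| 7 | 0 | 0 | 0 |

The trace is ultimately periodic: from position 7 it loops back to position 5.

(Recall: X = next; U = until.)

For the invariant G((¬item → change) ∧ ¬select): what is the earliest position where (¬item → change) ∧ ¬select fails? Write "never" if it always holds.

0

At position 0 the labels are {}, so (¬item → change) ∧ ¬select is false there. This is the first violation.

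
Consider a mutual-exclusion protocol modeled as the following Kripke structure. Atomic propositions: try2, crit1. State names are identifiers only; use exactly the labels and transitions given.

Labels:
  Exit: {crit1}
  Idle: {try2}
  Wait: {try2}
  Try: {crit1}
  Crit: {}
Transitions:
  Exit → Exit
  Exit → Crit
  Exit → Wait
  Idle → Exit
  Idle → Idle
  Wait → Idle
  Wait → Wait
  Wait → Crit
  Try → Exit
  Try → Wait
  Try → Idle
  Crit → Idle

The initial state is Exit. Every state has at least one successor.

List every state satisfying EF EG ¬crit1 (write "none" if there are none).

States satisfying EG ¬crit1: {Idle, Wait, Crit}.
States satisfying EF EG ¬crit1: {Exit, Idle, Wait, Try, Crit}.

{Exit, Idle, Wait, Try, Crit}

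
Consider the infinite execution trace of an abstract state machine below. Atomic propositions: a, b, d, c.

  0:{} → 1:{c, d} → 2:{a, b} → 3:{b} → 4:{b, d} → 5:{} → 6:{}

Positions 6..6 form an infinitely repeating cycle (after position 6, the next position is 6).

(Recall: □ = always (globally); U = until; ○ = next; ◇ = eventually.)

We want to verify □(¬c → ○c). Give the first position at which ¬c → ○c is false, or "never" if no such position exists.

Check ¬c → ○c at each position in order: 0 ✓, 1 ✓.
At position 2 the labels are {a, b} and the next position 3 has {b}, so ¬c → ○c is false there. This is the first violation.

2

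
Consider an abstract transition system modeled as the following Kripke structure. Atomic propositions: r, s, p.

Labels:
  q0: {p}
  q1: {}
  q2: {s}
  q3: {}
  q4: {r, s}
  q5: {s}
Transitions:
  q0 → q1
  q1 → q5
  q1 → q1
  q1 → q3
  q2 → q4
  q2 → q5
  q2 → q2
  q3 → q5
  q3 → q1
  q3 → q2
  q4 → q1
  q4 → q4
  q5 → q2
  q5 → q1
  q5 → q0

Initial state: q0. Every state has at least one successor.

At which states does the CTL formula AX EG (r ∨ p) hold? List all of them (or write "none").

States satisfying EG (r ∨ p): {q4}.
States satisfying AX EG (r ∨ p): ∅.

none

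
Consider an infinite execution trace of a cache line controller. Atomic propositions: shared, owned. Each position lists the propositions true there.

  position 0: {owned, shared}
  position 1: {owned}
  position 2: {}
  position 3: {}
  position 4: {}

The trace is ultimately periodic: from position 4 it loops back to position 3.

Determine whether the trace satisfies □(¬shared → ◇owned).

¬shared → ◇owned must hold at every position from 0 onward. It fails at position 2, so □(¬shared → ◇owned) is false.
Positions where ¬shared holds: 1, 2, 3, 4.
Check ◇owned at each: 1→ok, 2→fails, 3→fails, 4→fails.

No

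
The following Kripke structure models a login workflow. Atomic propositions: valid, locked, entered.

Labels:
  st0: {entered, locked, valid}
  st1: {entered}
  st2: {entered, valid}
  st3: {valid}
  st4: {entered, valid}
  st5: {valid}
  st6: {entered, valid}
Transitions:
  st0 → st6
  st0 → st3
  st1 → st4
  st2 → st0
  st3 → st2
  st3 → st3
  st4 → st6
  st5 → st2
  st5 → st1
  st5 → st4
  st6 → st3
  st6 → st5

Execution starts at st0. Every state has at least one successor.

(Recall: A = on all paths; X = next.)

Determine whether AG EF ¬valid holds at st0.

States satisfying EF ¬valid: {st0, st1, st2, st3, st4, st5, st6}.
States satisfying AG EF ¬valid: {st0, st1, st2, st3, st4, st5, st6}.
Every state reachable from st0 satisfies EF ¬valid.
st0 ∈ Sat(AG EF ¬valid).

Yes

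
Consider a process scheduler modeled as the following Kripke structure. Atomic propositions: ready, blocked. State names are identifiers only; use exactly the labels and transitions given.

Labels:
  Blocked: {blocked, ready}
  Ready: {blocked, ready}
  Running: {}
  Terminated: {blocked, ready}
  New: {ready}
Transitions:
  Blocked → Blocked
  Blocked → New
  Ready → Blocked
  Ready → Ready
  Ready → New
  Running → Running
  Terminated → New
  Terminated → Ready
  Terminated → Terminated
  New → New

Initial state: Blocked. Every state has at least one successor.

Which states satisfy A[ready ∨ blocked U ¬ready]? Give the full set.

States satisfying ready ∨ blocked: {Blocked, Ready, Terminated, New}.
States satisfying ¬ready: {Running}.
States satisfying A[ready ∨ blocked U ¬ready]: {Running}.

{Running}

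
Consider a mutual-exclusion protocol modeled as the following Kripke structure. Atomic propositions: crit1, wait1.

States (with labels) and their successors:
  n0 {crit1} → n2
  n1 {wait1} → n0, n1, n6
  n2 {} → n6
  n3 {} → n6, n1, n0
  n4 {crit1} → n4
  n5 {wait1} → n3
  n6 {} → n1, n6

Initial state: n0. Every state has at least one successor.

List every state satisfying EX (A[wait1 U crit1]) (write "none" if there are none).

States satisfying A[wait1 U crit1]: {n0, n4}.
States satisfying EX (A[wait1 U crit1]): {n1, n3, n4}.

{n1, n3, n4}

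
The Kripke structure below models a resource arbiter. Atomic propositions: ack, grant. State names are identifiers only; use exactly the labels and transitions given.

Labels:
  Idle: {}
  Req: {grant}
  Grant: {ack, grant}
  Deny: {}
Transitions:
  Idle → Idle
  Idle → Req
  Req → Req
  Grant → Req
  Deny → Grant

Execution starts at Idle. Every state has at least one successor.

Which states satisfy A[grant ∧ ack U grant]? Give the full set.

States satisfying grant ∧ ack: {Grant}.
States satisfying grant: {Req, Grant}.
States satisfying A[grant ∧ ack U grant]: {Req, Grant}.

{Req, Grant}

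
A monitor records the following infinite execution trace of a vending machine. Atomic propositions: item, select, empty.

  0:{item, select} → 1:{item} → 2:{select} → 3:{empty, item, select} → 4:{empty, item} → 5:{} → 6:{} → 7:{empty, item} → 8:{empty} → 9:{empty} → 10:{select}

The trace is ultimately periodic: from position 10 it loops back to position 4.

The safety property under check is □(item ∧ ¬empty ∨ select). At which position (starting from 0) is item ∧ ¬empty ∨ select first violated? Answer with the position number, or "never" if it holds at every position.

Check item ∧ ¬empty ∨ select at each position in order: 0 ✓, 1 ✓, 2 ✓, 3 ✓.
At position 4 the labels are {empty, item}, so item ∧ ¬empty ∨ select is false there. This is the first violation.

4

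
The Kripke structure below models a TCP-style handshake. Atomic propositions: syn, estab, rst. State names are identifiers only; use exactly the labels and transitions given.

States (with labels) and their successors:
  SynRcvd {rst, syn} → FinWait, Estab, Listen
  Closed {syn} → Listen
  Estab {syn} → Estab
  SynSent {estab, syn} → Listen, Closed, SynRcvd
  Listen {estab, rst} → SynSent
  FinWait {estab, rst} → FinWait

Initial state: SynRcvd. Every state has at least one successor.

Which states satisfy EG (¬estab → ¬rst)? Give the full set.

{Closed, Estab, SynSent, Listen, FinWait}

States satisfying ¬estab → ¬rst: {Closed, Estab, SynSent, Listen, FinWait}.
States satisfying EG (¬estab → ¬rst): {Closed, Estab, SynSent, Listen, FinWait}.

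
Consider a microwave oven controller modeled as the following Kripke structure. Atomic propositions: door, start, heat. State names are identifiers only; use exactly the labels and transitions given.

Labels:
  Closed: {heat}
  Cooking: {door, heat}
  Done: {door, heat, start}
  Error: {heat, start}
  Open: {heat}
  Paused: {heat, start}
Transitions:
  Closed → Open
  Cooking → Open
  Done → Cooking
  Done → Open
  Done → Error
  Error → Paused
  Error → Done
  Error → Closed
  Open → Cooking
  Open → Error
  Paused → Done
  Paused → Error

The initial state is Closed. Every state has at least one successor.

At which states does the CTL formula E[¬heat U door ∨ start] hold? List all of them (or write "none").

{Cooking, Done, Error, Paused}

States satisfying ¬heat: ∅.
States satisfying door ∨ start: {Cooking, Done, Error, Paused}.
States satisfying E[¬heat U door ∨ start]: {Cooking, Done, Error, Paused}.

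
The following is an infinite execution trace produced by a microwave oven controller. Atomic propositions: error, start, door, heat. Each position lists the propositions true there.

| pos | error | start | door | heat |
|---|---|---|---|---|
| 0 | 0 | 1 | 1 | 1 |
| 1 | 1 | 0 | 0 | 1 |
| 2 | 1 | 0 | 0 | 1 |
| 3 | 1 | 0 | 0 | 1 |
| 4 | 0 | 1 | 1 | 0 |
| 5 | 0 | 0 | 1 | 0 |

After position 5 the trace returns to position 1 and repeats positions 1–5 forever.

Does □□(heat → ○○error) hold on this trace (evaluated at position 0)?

□(heat → ○○error) must hold at every position from 0 onward. It fails at position 0, so □□(heat → ○○error) is false.

No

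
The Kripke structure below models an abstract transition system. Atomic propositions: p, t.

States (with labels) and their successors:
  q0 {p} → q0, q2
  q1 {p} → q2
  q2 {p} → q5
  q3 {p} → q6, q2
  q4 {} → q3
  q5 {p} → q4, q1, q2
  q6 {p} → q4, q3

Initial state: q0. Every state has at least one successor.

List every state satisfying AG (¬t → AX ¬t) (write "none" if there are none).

States satisfying ¬t → AX ¬t: {q0, q1, q2, q3, q4, q5, q6}.
States satisfying AG (¬t → AX ¬t): {q0, q1, q2, q3, q4, q5, q6}.

{q0, q1, q2, q3, q4, q5, q6}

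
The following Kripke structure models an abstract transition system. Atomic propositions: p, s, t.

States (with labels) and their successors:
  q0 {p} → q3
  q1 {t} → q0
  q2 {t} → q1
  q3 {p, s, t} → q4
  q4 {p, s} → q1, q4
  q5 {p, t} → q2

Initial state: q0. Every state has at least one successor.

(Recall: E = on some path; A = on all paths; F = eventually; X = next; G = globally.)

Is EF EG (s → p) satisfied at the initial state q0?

Yes

States satisfying EG (s → p): {q0, q1, q2, q3, q4, q5}.
States satisfying EF EG (s → p): {q0, q1, q2, q3, q4, q5}.
Some path from q0 reaches a state where EG (s → p) holds.
q0 ∈ Sat(EF EG (s → p)).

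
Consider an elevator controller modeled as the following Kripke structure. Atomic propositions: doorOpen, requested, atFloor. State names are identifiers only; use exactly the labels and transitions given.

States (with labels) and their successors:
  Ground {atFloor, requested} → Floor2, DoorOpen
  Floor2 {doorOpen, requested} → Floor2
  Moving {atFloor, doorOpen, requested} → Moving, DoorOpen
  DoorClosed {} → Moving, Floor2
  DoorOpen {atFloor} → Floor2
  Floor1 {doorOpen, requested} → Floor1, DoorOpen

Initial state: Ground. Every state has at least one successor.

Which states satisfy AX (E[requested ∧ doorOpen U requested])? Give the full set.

{Floor2, DoorClosed, DoorOpen}

States satisfying E[requested ∧ doorOpen U requested]: {Ground, Floor2, Moving, Floor1}.
States satisfying AX (E[requested ∧ doorOpen U requested]): {Floor2, DoorClosed, DoorOpen}.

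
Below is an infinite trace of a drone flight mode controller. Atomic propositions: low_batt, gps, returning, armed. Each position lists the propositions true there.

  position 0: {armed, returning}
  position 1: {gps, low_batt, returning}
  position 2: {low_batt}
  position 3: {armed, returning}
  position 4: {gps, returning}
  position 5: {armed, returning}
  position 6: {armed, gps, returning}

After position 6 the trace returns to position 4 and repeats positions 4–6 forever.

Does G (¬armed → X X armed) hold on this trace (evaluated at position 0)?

Does not hold

¬armed → X X armed must hold at every position from 0 onward. It fails at position 2, so G (¬armed → X X armed) is false.
Positions where ¬armed holds: 1, 2, 4.
Check X X armed at each: 1→ok, 2→fails, 4→ok.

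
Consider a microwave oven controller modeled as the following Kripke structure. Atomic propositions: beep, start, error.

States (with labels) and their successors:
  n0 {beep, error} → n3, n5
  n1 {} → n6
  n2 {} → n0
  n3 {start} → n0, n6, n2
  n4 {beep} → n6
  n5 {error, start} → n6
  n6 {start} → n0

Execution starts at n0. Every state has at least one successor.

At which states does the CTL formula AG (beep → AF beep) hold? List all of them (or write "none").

States satisfying beep → AF beep: {n0, n1, n2, n3, n4, n5, n6}.
States satisfying AG (beep → AF beep): {n0, n1, n2, n3, n4, n5, n6}.

{n0, n1, n2, n3, n4, n5, n6}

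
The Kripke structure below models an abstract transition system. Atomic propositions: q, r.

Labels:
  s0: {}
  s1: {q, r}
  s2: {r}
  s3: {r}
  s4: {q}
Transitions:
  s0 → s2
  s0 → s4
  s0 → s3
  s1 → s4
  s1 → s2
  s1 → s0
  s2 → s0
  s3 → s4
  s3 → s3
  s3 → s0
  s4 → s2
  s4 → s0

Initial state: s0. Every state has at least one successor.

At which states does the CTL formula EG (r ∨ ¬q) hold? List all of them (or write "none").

States satisfying r ∨ ¬q: {s0, s1, s2, s3}.
States satisfying EG (r ∨ ¬q): {s0, s1, s2, s3}.

{s0, s1, s2, s3}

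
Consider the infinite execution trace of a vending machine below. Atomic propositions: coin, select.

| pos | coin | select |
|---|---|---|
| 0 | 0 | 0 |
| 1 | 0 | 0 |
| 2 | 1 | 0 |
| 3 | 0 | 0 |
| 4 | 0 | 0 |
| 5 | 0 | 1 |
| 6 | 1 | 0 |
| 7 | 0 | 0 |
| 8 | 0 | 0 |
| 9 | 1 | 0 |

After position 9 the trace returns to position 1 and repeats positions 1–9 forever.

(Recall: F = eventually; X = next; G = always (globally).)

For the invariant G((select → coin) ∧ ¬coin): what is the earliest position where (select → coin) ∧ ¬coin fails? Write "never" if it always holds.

Check (select → coin) ∧ ¬coin at each position in order: 0 ✓, 1 ✓.
At position 2 the labels are {coin}, so (select → coin) ∧ ¬coin is false there. This is the first violation.

2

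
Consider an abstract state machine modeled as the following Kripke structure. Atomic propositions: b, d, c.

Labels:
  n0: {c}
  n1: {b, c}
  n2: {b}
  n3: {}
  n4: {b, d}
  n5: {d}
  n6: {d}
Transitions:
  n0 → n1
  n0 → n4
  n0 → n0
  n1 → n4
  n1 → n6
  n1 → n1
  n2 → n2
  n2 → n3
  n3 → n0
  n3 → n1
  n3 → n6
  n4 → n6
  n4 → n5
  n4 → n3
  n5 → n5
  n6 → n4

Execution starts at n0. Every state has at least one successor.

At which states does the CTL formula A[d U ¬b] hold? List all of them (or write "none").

{n0, n3, n4, n5, n6}

States satisfying d: {n4, n5, n6}.
States satisfying ¬b: {n0, n3, n5, n6}.
States satisfying A[d U ¬b]: {n0, n3, n4, n5, n6}.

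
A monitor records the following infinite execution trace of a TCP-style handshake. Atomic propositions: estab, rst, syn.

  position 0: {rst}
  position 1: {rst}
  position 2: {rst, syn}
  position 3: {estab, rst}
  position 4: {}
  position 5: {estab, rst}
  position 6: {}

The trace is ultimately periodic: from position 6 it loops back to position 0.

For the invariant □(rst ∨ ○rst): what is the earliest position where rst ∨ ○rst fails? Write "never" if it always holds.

never

rst ∨ ○rst holds at every position 0..6, and those are all the positions the trace ever visits, so the invariant □(rst ∨ ○rst) is never violated.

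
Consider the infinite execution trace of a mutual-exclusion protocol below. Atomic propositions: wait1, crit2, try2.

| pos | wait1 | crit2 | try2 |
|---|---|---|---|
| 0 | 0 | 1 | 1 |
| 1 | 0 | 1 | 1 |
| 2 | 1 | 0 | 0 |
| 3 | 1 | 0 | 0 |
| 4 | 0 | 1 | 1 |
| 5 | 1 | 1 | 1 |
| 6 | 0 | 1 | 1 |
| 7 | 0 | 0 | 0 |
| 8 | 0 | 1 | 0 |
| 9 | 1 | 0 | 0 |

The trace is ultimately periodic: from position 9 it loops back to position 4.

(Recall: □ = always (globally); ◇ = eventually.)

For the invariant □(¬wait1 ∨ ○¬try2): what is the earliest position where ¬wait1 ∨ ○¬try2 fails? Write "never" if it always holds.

Check ¬wait1 ∨ ○¬try2 at each position in order: 0 ✓, 1 ✓, 2 ✓.
At position 3 the labels are {wait1} and the next position 4 has {crit2, try2}, so ¬wait1 ∨ ○¬try2 is false there. This is the first violation.

3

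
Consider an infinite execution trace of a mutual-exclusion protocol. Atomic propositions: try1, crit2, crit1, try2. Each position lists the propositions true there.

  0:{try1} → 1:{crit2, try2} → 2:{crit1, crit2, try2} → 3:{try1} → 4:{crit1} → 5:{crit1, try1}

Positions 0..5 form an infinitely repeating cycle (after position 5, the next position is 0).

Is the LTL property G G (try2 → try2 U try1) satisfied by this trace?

G (try2 → try2 U try1) holds at every position 0..5, and those are all positions ever visited, so G G (try2 → try2 U try1) holds.

Satisfied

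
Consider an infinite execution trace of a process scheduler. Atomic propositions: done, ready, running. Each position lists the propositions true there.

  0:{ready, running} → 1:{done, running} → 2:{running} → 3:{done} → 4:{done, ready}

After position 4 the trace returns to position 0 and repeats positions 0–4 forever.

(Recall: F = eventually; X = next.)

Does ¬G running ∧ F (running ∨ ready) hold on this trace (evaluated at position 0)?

Yes

running ∨ ready holds at position 0, which is reachable from 0, so F (running ∨ ready) holds.
At position 0: ¬G running is true; F (running ∨ ready) is true; so ¬G running ∧ F (running ∨ ready) is true.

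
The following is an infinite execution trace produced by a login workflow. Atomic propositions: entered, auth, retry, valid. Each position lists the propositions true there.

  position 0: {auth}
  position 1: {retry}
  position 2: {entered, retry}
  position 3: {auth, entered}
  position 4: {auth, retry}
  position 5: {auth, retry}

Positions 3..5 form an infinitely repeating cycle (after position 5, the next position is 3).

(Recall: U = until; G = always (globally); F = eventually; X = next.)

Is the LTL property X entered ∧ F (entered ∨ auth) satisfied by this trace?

The position after 0 is 1; entered is false there.
entered ∨ auth holds at position 0, which is reachable from 0, so F (entered ∨ auth) holds.
At position 0: X entered is false; F (entered ∨ auth) is true; so X entered ∧ F (entered ∨ auth) is false.

No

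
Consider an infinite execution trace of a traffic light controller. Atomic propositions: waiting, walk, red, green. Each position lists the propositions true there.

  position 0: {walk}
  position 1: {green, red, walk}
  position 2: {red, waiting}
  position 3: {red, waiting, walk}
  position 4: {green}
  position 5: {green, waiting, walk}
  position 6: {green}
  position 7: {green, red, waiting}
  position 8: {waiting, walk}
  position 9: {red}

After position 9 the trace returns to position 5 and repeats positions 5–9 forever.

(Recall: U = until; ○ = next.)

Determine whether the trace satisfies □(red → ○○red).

red → ○○red must hold at every position from 0 onward. It fails at position 2, so □(red → ○○red) is false.
Positions where red holds: 1, 2, 3, 7, 9.
Check ○○red at each: 1→ok, 2→fails, 3→fails, 7→ok, 9→fails.

Does not hold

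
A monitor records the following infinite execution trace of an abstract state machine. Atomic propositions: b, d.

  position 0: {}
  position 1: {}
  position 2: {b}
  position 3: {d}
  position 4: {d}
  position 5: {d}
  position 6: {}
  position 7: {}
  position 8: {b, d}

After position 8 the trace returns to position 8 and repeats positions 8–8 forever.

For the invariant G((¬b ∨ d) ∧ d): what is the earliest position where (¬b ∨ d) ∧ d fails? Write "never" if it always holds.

0

At position 0 the labels are {}, so (¬b ∨ d) ∧ d is false there. This is the first violation.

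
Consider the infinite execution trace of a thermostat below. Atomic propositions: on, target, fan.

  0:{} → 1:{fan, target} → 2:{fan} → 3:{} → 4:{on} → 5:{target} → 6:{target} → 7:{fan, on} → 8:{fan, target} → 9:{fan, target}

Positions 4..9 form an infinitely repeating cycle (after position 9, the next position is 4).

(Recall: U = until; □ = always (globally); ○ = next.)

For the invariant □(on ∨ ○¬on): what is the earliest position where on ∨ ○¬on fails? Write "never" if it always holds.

Check on ∨ ○¬on at each position in order: 0 ✓, 1 ✓, 2 ✓.
At position 3 the labels are {} and the next position 4 has {on}, so on ∨ ○¬on is false there. This is the first violation.

3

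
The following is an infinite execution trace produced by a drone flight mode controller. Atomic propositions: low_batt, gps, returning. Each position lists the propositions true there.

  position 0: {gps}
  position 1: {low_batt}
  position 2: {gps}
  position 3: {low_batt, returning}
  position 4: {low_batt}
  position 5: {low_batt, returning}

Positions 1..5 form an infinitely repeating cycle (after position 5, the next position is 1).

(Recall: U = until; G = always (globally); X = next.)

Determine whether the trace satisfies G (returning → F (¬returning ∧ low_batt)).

Holds

returning → F (¬returning ∧ low_batt) holds at every position 0..5, and those are all positions ever visited, so G (returning → F (¬returning ∧ low_batt)) holds.
Positions where returning holds: 3, 5.
Check F (¬returning ∧ low_batt) at each: 3→ok, 5→ok.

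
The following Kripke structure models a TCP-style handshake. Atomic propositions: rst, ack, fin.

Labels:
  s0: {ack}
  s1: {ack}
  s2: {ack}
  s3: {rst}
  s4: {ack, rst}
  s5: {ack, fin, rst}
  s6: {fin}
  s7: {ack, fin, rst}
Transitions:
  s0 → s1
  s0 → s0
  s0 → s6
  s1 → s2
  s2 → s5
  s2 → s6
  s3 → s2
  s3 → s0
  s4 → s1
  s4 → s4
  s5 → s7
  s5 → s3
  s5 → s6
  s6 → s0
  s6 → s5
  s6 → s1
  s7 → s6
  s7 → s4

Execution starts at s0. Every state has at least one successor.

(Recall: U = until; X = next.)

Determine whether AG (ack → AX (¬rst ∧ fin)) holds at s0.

Violated

States satisfying ack → AX (¬rst ∧ fin): {s3, s6}.
States satisfying AG (ack → AX (¬rst ∧ fin)): ∅.
s0 is reachable from s0 and violates ack → AX (¬rst ∧ fin), so AG fails at s0.
s0 ∉ Sat(AG (ack → AX (¬rst ∧ fin))).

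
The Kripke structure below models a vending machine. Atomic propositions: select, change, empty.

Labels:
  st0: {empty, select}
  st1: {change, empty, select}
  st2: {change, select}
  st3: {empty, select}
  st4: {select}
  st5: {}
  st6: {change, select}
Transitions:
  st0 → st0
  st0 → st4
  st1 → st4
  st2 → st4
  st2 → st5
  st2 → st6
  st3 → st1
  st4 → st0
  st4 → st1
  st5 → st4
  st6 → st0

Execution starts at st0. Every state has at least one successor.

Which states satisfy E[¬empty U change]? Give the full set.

{st1, st2, st4, st5, st6}

States satisfying ¬empty: {st2, st4, st5, st6}.
States satisfying change: {st1, st2, st6}.
States satisfying E[¬empty U change]: {st1, st2, st4, st5, st6}.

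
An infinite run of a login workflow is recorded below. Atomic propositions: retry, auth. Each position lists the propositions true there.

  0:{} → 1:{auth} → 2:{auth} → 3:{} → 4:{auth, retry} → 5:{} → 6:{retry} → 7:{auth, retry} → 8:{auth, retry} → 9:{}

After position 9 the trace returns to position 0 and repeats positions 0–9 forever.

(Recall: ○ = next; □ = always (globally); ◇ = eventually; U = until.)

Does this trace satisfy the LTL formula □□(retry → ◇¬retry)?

□(retry → ◇¬retry) holds at every position 0..9, and those are all positions ever visited, so □□(retry → ◇¬retry) holds.

Satisfied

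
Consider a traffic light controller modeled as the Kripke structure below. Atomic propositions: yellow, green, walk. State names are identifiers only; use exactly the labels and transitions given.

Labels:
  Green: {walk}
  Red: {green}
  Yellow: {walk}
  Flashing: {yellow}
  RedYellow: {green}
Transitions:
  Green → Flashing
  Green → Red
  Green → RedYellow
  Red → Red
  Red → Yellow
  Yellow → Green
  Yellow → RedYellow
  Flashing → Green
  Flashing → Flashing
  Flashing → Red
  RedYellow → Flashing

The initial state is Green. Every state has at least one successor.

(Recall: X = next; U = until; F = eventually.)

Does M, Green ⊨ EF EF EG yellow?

Satisfied

States satisfying EF EG yellow: {Green, Red, Yellow, Flashing, RedYellow}.
States satisfying EF EF EG yellow: {Green, Red, Yellow, Flashing, RedYellow}.
Some path from Green reaches a state where EF EG yellow holds.
Green ∈ Sat(EF EF EG yellow).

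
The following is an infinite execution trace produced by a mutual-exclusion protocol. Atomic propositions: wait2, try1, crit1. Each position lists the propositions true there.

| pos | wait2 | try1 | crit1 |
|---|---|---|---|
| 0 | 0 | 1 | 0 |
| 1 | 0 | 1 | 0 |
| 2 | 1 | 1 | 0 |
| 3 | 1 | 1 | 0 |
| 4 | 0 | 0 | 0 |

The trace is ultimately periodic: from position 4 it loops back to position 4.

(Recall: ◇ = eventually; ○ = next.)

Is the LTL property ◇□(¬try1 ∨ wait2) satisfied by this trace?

Holds

□(¬try1 ∨ wait2) holds at position 2, which is reachable from 0, so ◇□(¬try1 ∨ wait2) holds.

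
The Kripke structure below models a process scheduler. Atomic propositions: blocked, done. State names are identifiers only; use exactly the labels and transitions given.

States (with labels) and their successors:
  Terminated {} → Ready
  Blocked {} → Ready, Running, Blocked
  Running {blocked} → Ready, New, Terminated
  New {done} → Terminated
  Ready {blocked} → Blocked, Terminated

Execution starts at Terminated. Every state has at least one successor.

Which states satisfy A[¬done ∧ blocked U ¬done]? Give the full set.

{Terminated, Blocked, Running, Ready}

States satisfying ¬done ∧ blocked: {Running, Ready}.
States satisfying ¬done: {Terminated, Blocked, Running, Ready}.
States satisfying A[¬done ∧ blocked U ¬done]: {Terminated, Blocked, Running, Ready}.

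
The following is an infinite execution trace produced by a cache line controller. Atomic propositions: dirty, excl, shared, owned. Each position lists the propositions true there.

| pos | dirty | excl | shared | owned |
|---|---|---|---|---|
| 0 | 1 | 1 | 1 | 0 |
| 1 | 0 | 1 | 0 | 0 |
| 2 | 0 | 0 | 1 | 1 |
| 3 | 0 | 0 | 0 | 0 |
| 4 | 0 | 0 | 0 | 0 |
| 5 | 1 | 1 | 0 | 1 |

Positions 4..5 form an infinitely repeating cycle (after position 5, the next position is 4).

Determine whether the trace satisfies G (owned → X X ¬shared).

Satisfied

owned → X X ¬shared holds at every position 0..5, and those are all positions ever visited, so G (owned → X X ¬shared) holds.
Positions where owned holds: 2, 5.
Check X X ¬shared at each: 2→ok, 5→ok.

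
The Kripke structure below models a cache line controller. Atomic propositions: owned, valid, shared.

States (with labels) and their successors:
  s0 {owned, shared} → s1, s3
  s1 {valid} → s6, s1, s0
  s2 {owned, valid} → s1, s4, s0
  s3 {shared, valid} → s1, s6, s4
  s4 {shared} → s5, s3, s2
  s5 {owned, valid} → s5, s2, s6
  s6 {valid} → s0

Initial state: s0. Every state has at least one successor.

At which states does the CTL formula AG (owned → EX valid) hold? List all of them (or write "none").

States satisfying owned → EX valid: {s0, s1, s2, s3, s4, s5, s6}.
States satisfying AG (owned → EX valid): {s0, s1, s2, s3, s4, s5, s6}.

{s0, s1, s2, s3, s4, s5, s6}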